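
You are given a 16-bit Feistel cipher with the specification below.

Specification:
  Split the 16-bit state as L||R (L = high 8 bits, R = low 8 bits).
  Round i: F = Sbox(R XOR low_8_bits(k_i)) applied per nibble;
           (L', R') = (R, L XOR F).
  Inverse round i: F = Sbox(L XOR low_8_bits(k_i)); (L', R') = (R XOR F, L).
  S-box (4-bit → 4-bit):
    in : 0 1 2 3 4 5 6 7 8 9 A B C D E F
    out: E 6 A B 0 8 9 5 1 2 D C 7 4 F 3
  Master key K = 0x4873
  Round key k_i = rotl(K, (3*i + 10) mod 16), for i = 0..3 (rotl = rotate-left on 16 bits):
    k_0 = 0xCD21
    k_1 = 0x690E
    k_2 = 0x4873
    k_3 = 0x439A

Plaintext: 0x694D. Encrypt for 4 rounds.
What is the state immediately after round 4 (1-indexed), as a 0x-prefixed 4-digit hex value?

0x106E

s_0 = plaintext = 0x694D
s_1 = Round(s_0, k_0) = 0x4DFE
s_2 = Round(s_1, k_1) = 0xFE73
s_3 = Round(s_2, k_2) = 0x7310
s_4 = Round(s_3, k_3) = 0x106E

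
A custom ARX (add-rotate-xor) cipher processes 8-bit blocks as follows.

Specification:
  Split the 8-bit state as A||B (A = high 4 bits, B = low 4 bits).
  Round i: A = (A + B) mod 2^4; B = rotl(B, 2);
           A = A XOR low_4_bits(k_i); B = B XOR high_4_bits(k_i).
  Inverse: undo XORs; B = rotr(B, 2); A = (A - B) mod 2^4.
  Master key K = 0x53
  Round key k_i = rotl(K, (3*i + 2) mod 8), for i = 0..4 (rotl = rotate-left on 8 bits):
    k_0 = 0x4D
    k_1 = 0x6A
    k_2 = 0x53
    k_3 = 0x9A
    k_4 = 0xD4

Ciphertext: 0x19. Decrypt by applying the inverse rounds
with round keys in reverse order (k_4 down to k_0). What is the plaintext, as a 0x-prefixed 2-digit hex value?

s_0 = ciphertext = 0x19
s_1 = InvRound(s_0, k_4) = 0x41
s_2 = InvRound(s_1, k_3) = 0xC2
s_3 = InvRound(s_2, k_2) = 0x2D
s_4 = InvRound(s_3, k_1) = 0xAE
s_5 = InvRound(s_4, k_0) = 0xDA

0xDA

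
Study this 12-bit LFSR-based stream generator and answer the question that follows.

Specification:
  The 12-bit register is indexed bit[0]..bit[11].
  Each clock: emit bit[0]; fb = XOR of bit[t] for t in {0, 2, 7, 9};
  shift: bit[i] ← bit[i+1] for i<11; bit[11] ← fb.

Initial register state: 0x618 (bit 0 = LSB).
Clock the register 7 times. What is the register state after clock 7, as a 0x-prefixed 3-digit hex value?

0xF2C

reg_0 = 0x618
clock 1: out=0, reg = 0xB0C
clock 2: out=0, reg = 0x586
clock 3: out=0, reg = 0x2C3
clock 4: out=1, reg = 0x961
clock 5: out=1, reg = 0xCB0
clock 6: out=0, reg = 0xE58
clock 7: out=0, reg = 0xF2C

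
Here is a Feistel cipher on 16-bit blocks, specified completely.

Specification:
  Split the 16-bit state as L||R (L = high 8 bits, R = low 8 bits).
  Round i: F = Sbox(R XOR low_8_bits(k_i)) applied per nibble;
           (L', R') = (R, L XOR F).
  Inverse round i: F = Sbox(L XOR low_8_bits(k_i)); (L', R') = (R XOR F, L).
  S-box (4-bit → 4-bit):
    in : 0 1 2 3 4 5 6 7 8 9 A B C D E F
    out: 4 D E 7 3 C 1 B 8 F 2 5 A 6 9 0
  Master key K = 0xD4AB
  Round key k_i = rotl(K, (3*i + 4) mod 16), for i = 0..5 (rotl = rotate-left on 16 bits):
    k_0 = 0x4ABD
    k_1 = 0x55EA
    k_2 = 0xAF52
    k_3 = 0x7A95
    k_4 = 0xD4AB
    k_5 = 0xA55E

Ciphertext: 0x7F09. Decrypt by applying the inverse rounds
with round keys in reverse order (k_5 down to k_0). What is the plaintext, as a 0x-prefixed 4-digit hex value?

s_0 = ciphertext = 0x7F09
s_1 = InvRound(s_0, k_5) = 0xE47F
s_2 = InvRound(s_1, k_4) = 0x4FE4
s_3 = InvRound(s_2, k_3) = 0x864F
s_4 = InvRound(s_3, k_2) = 0x2C86
s_5 = InvRound(s_4, k_1) = 0x272C
s_6 = InvRound(s_5, k_0) = 0xDE27

0xDE27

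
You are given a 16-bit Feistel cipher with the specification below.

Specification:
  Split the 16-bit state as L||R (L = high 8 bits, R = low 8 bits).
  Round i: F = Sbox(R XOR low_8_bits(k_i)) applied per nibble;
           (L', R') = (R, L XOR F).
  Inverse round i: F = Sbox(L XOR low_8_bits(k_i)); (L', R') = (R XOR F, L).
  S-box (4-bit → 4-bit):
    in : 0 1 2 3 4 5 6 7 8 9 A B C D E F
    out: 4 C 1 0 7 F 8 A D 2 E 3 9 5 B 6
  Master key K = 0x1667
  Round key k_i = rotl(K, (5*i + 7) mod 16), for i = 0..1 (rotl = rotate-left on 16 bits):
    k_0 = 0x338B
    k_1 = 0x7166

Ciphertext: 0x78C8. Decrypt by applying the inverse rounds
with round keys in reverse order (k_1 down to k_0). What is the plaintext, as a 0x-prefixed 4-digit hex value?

0xA503

s_0 = ciphertext = 0x78C8
s_1 = InvRound(s_0, k_1) = 0x0378
s_2 = InvRound(s_1, k_0) = 0xA503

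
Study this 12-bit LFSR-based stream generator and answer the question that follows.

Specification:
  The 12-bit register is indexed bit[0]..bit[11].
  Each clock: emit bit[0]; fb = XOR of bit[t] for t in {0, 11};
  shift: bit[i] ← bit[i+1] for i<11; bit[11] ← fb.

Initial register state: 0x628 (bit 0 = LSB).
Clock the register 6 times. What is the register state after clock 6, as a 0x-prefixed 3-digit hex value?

0x618

reg_0 = 0x628
clock 1: out=0, reg = 0x314
clock 2: out=0, reg = 0x18A
clock 3: out=0, reg = 0x0C5
clock 4: out=1, reg = 0x862
clock 5: out=0, reg = 0xC31
clock 6: out=1, reg = 0x618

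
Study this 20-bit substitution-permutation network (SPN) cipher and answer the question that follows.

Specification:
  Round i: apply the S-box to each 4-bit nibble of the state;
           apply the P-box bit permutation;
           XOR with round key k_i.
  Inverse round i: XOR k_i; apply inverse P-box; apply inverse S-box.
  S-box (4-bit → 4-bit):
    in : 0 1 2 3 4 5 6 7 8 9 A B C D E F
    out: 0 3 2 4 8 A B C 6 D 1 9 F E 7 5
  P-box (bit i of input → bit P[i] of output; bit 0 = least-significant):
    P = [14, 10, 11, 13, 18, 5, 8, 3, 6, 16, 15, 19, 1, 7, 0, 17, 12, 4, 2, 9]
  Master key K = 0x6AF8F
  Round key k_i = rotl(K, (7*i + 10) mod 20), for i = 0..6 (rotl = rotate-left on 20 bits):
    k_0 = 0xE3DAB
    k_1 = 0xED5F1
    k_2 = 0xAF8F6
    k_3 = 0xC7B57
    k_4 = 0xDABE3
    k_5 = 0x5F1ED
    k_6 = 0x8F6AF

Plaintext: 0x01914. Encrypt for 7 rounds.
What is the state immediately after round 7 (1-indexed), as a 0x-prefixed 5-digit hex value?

0x0627C

s_0 = plaintext = 0x01914
s_1 = Round(s_0, k_0) = 0x29D49
s_2 = Round(s_1, k_1) = 0x53DEA
s_3 = Round(s_2, k_2) = 0x73BC7
s_4 = Round(s_3, k_3) = 0x0503A
s_5 = Round(s_4, k_4) = 0xFEA63
s_6 = Round(s_5, k_5) = 0x1E902
s_7 = Round(s_6, k_6) = 0x0627C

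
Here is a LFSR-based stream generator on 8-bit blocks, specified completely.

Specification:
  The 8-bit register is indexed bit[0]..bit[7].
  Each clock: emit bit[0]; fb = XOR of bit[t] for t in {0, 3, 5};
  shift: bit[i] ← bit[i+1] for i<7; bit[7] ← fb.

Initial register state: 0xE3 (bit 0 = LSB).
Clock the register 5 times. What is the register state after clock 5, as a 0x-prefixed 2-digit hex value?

reg_0 = 0xE3
clock 1: out=1, reg = 0x71
clock 2: out=1, reg = 0x38
clock 3: out=0, reg = 0x1C
clock 4: out=0, reg = 0x8E
clock 5: out=0, reg = 0xC7

0xC7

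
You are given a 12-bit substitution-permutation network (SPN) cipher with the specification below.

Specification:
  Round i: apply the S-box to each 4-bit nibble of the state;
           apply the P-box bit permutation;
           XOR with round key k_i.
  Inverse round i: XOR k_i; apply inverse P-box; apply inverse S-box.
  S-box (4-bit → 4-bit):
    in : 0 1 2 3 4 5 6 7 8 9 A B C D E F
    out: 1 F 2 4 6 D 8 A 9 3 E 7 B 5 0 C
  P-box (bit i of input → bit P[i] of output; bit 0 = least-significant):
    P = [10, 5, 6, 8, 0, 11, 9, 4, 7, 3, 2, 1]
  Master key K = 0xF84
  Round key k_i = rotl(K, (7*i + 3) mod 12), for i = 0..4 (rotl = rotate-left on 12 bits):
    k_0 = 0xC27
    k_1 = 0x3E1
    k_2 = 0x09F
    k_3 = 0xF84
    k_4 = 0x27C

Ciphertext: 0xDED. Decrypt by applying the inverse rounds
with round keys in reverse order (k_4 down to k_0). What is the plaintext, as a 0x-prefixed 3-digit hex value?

0x47F

s_0 = ciphertext = 0xDED
s_1 = InvRound(s_0, k_4) = 0x018
s_2 = InvRound(s_1, k_3) = 0xBA8
s_3 = InvRound(s_2, k_2) = 0xF17
s_4 = InvRound(s_3, k_1) = 0x57B
s_5 = InvRound(s_4, k_0) = 0x47F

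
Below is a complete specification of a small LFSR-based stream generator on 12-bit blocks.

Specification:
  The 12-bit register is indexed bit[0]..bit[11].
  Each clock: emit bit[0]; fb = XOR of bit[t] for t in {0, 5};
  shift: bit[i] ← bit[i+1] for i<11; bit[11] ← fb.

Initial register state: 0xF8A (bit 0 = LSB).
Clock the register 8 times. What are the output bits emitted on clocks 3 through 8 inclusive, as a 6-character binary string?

010001

reg_0 = 0xF8A
clock 1: out=0, reg = 0x7C5
clock 2: out=1, reg = 0xBE2
clock 3: out=0, reg = 0xDF1
clock 4: out=1, reg = 0x6F8
clock 5: out=0, reg = 0xB7C
clock 6: out=0, reg = 0xDBE
clock 7: out=0, reg = 0xEDF
clock 8: out=1, reg = 0xF6F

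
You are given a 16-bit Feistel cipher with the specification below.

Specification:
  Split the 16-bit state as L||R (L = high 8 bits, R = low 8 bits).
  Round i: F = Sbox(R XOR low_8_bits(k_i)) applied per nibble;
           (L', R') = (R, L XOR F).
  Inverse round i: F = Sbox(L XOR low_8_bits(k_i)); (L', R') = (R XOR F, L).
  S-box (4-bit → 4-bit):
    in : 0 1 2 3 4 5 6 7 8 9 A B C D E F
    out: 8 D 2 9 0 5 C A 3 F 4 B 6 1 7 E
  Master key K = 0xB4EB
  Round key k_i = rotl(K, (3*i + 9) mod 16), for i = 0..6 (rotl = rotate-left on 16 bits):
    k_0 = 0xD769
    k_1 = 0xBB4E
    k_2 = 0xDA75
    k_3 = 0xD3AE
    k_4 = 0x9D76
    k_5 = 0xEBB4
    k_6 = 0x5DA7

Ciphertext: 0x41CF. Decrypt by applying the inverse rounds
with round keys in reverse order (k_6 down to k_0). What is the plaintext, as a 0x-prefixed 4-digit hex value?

s_0 = ciphertext = 0x41CF
s_1 = InvRound(s_0, k_6) = 0xB341
s_2 = InvRound(s_1, k_5) = 0xCBB3
s_3 = InvRound(s_2, k_4) = 0x02CB
s_4 = InvRound(s_3, k_3) = 0x8D02
s_5 = InvRound(s_4, k_2) = 0xE18D
s_6 = InvRound(s_5, k_1) = 0xC3E1
s_7 = InvRound(s_6, k_0) = 0xA5C3

0xA5C3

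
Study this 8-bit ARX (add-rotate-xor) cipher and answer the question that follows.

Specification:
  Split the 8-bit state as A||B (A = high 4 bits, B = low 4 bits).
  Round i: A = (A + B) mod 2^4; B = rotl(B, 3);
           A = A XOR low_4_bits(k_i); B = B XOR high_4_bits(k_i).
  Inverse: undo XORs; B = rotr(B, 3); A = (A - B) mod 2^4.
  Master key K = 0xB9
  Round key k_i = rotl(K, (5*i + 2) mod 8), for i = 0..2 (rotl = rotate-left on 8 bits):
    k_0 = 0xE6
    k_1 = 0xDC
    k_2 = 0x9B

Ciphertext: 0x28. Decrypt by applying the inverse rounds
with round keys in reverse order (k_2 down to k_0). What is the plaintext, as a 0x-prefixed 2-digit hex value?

0x82

s_0 = ciphertext = 0x28
s_1 = InvRound(s_0, k_2) = 0x72
s_2 = InvRound(s_1, k_1) = 0xCF
s_3 = InvRound(s_2, k_0) = 0x82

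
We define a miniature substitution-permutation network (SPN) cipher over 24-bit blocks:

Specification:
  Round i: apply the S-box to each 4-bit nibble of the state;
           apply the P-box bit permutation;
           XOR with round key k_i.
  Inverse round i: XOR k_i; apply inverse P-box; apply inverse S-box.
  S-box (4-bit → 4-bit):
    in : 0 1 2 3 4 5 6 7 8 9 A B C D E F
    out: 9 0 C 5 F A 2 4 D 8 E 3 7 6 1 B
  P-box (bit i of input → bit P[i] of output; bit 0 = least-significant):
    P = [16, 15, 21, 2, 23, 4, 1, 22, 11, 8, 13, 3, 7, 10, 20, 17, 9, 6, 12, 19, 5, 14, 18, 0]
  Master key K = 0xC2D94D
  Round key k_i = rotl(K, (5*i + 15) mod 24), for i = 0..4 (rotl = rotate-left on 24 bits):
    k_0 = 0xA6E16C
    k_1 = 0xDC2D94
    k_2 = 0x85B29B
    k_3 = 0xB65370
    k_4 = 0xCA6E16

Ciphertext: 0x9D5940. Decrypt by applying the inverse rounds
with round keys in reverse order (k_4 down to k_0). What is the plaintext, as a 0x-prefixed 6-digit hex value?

s_0 = ciphertext = 0x9D5940
s_1 = InvRound(s_0, k_4) = 0x7CADA0
s_2 = InvRound(s_1, k_3) = 0x64F3F6
s_3 = InvRound(s_2, k_2) = 0xF61508
s_4 = InvRound(s_3, k_1) = 0x120862
s_5 = InvRound(s_4, k_0) = 0xD1743A

0xD1743A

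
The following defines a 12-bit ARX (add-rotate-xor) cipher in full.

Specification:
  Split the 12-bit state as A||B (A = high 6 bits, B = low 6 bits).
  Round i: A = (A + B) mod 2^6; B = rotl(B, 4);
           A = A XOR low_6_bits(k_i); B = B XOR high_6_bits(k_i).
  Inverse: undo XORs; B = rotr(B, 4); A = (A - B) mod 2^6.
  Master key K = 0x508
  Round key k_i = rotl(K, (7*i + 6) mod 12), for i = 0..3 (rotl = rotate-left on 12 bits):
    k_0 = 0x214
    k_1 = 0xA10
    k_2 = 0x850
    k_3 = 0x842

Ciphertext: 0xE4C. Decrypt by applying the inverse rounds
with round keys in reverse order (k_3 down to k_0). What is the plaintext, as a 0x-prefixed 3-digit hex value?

0x23D

s_0 = ciphertext = 0xE4C
s_1 = InvRound(s_0, k_3) = 0x176
s_2 = InvRound(s_1, k_2) = 0xE1D
s_3 = InvRound(s_2, k_1) = 0x457
s_4 = InvRound(s_3, k_0) = 0x23D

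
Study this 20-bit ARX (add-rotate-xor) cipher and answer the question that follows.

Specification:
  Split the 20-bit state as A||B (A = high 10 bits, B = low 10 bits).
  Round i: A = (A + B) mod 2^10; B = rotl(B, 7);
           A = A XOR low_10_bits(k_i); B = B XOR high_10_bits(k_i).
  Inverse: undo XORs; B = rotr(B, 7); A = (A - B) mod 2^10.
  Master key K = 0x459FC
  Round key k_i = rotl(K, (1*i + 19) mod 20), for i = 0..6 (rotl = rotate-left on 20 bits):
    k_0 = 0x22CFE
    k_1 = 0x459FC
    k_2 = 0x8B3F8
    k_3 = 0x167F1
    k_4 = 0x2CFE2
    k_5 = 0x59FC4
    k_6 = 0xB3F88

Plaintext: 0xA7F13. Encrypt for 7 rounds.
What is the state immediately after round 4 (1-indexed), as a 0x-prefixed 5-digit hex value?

s_0 = plaintext = 0xA7F13
s_1 = Round(s_0, k_0) = 0x53169
s_2 = Round(s_1, k_1) = 0xD25BB
s_3 = Round(s_2, k_2) = 0xBF39B
s_4 = Round(s_3, k_3) = 0x599AA
s_5 = Round(s_4, k_4) = 0x3C986
s_6 = Round(s_5, k_5) = 0x6F257
s_7 = Round(s_6, k_6) = 0xE6D05

0x599AA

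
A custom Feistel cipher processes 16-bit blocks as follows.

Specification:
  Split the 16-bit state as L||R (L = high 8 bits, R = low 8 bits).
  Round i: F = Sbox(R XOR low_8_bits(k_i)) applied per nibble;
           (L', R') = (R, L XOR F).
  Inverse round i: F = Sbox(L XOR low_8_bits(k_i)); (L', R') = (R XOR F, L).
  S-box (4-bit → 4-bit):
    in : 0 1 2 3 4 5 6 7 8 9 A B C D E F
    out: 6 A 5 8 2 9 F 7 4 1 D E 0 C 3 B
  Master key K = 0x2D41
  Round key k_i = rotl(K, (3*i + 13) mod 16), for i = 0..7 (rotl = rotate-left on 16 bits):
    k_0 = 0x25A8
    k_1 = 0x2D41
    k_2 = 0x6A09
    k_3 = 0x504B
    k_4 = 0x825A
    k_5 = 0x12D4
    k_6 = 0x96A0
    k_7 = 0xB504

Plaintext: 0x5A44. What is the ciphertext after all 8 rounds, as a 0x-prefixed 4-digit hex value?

s_0 = plaintext = 0x5A44
s_1 = Round(s_0, k_0) = 0x446A
s_2 = Round(s_1, k_1) = 0x6A1A
s_3 = Round(s_2, k_2) = 0x1AC2
s_4 = Round(s_3, k_3) = 0xC25B
s_5 = Round(s_4, k_4) = 0x5BA8
s_6 = Round(s_5, k_5) = 0xA82B
s_7 = Round(s_6, k_6) = 0x2BE6
s_8 = Round(s_7, k_7) = 0xE61E

0xE61E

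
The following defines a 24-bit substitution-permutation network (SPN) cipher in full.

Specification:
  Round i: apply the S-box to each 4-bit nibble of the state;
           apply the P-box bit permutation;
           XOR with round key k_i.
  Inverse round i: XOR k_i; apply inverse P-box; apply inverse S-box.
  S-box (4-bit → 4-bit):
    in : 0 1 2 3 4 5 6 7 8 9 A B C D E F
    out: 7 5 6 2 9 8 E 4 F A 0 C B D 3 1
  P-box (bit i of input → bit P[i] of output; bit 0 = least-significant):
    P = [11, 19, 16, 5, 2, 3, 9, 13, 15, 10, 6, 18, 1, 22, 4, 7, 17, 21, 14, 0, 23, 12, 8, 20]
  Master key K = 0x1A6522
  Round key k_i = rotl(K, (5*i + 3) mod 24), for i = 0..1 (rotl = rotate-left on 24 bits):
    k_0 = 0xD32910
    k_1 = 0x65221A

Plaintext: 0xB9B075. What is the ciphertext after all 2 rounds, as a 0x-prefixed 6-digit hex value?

s_0 = plaintext = 0xB9B075
s_1 = Round(s_0, k_0) = 0xE3AEE1
s_2 = Round(s_1, k_1) = 0xC4BE16

0xC4BE16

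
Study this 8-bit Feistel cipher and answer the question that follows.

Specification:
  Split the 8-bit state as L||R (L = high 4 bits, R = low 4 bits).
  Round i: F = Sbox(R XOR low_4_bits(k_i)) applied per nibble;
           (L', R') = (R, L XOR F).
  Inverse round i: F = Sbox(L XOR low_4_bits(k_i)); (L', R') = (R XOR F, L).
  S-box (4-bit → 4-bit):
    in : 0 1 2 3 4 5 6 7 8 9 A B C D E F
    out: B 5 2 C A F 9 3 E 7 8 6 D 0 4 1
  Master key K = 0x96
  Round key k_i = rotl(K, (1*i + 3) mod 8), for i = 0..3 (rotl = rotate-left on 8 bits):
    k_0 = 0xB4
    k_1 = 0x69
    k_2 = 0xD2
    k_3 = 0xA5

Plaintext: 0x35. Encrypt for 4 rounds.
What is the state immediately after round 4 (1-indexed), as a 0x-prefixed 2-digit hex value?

0xFC

s_0 = plaintext = 0x35
s_1 = Round(s_0, k_0) = 0x56
s_2 = Round(s_1, k_1) = 0x64
s_3 = Round(s_2, k_2) = 0x4F
s_4 = Round(s_3, k_3) = 0xFC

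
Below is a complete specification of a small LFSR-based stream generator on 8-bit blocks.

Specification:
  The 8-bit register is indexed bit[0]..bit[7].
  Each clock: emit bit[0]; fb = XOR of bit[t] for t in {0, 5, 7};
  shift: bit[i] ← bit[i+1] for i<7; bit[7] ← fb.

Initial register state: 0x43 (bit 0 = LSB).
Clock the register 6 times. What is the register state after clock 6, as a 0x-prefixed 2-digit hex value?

reg_0 = 0x43
clock 1: out=1, reg = 0xA1
clock 2: out=1, reg = 0xD0
clock 3: out=0, reg = 0xE8
clock 4: out=0, reg = 0x74
clock 5: out=0, reg = 0xBA
clock 6: out=0, reg = 0x5D

0x5D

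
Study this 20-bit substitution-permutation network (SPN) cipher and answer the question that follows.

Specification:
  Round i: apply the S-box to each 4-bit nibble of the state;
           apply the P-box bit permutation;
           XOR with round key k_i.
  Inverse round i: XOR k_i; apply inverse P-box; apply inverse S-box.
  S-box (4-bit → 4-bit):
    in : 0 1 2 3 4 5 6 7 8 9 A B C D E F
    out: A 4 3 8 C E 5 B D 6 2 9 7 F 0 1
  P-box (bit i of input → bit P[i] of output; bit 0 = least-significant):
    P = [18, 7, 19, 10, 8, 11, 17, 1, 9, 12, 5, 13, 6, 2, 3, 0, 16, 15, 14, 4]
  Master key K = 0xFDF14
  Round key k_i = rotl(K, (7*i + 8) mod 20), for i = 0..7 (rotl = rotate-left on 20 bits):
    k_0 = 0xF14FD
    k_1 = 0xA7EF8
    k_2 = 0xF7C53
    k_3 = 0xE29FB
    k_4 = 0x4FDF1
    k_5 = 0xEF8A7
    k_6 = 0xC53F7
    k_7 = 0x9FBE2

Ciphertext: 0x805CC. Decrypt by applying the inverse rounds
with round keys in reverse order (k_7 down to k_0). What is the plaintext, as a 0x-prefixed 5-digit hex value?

0xAA894

s_0 = ciphertext = 0x805CC
s_1 = InvRound(s_0, k_7) = 0xC9D03
s_2 = InvRound(s_1, k_6) = 0x526A0
s_3 = InvRound(s_2, k_5) = 0xC0254
s_4 = InvRound(s_3, k_4) = 0x90D25
s_5 = InvRound(s_4, k_3) = 0xBC347
s_6 = InvRound(s_5, k_2) = 0x0A72B
s_7 = InvRound(s_6, k_1) = 0x5BAD9
s_8 = InvRound(s_7, k_0) = 0xAA894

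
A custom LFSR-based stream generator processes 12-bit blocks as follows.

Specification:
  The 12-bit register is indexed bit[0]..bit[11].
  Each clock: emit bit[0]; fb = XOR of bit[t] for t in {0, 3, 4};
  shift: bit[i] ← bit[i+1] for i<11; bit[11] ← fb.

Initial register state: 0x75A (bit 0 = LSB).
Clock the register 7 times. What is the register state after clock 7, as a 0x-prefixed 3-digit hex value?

0x88E

reg_0 = 0x75A
clock 1: out=0, reg = 0x3AD
clock 2: out=1, reg = 0x1D6
clock 3: out=0, reg = 0x8EB
clock 4: out=1, reg = 0x475
clock 5: out=1, reg = 0x23A
clock 6: out=0, reg = 0x11D
clock 7: out=1, reg = 0x88E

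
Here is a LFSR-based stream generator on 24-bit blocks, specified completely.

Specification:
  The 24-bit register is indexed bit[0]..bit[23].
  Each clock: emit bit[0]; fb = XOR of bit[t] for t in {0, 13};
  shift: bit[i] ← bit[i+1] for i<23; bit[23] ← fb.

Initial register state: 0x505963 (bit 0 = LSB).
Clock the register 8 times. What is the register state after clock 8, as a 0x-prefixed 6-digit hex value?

0xE15059

reg_0 = 0x505963
clock 1: out=1, reg = 0xA82CB1
clock 2: out=1, reg = 0x541658
clock 3: out=0, reg = 0x2A0B2C
clock 4: out=0, reg = 0x150596
clock 5: out=0, reg = 0x0A82CB
clock 6: out=1, reg = 0x854165
clock 7: out=1, reg = 0xC2A0B2
clock 8: out=0, reg = 0xE15059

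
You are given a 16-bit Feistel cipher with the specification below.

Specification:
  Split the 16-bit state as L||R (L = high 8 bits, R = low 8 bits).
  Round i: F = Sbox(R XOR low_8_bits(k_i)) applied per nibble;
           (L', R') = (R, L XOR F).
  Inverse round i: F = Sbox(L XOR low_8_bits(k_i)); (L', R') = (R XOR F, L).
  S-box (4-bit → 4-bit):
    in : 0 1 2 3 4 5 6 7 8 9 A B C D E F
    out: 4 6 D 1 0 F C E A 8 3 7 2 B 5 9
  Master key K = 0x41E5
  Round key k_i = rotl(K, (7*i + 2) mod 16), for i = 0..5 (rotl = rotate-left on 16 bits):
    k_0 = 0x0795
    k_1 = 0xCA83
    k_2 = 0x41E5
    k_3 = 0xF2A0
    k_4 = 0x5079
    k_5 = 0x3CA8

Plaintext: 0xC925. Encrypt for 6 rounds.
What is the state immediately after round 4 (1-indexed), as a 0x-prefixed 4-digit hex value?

s_0 = plaintext = 0xC925
s_1 = Round(s_0, k_0) = 0x25BD
s_2 = Round(s_1, k_1) = 0xBD30
s_3 = Round(s_2, k_2) = 0x3002
s_4 = Round(s_3, k_3) = 0x020D
s_5 = Round(s_4, k_4) = 0x0DE2
s_6 = Round(s_5, k_5) = 0xE20E

0x020D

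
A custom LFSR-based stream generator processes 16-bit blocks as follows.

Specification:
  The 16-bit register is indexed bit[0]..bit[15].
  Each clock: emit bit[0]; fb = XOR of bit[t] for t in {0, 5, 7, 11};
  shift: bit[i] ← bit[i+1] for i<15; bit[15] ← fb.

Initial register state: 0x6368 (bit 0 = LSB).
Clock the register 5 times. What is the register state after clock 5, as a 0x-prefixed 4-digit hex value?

0xCB1B

reg_0 = 0x6368
clock 1: out=0, reg = 0xB1B4
clock 2: out=0, reg = 0x58DA
clock 3: out=0, reg = 0x2C6D
clock 4: out=1, reg = 0x9636
clock 5: out=0, reg = 0xCB1B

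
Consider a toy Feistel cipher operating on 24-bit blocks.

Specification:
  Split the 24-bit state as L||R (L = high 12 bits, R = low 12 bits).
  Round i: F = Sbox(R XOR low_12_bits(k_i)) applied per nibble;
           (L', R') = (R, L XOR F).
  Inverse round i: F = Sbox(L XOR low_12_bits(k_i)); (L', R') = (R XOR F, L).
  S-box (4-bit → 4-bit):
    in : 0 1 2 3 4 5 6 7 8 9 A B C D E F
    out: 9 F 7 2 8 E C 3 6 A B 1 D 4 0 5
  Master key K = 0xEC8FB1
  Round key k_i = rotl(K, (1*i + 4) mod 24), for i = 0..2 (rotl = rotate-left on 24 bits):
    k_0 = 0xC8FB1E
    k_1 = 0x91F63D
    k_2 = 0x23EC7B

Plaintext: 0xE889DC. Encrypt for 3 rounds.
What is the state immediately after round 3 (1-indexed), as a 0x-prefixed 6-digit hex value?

s_0 = plaintext = 0xE889DC
s_1 = Round(s_0, k_0) = 0x9DC95F
s_2 = Round(s_1, k_1) = 0x95FC1B
s_3 = Round(s_2, k_2) = 0xC1B096

0xC1B096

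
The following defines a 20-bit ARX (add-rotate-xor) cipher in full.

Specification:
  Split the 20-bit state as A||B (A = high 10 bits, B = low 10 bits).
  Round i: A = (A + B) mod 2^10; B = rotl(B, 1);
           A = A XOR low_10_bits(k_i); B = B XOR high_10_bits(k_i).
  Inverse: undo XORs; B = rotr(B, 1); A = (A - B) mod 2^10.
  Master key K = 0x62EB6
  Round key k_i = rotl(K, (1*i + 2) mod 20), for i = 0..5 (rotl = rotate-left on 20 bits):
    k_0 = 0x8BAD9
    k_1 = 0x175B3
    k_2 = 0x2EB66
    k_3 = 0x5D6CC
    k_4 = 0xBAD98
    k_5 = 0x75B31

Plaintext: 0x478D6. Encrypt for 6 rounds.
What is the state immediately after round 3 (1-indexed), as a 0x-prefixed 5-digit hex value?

0x44A0B

s_0 = plaintext = 0x478D6
s_1 = Round(s_0, k_0) = 0xCB782
s_2 = Round(s_1, k_1) = 0xC7358
s_3 = Round(s_2, k_2) = 0x44A0B
s_4 = Round(s_3, k_3) = 0x74562
s_5 = Round(s_4, k_4) = 0xAAC2F
s_6 = Round(s_5, k_5) = 0x7AD88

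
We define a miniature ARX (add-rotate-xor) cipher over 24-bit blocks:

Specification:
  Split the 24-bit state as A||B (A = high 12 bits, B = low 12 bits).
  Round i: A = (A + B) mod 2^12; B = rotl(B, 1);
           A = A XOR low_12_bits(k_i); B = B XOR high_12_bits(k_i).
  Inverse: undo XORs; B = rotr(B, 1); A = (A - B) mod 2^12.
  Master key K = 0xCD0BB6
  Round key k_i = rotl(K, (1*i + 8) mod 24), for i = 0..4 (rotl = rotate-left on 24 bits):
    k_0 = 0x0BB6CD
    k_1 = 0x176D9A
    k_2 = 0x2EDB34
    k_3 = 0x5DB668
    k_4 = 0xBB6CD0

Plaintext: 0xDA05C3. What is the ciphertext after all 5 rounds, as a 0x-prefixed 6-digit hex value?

s_0 = plaintext = 0xDA05C3
s_1 = Round(s_0, k_0) = 0x5AEB3D
s_2 = Round(s_1, k_1) = 0xD7170D
s_3 = Round(s_2, k_2) = 0xF4ACF7
s_4 = Round(s_3, k_3) = 0xA29C34
s_5 = Round(s_4, k_4) = 0xA8D3DF

0xA8D3DF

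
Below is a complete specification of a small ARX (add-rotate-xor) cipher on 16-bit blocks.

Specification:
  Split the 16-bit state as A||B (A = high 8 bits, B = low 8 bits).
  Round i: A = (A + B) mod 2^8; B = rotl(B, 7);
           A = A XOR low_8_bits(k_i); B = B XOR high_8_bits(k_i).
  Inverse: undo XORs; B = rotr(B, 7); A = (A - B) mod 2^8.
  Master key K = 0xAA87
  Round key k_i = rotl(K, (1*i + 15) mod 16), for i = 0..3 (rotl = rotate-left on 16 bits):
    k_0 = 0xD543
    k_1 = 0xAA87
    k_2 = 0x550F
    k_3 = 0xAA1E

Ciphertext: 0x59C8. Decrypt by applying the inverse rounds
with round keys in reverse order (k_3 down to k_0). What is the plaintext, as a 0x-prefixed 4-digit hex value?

0x0B8D

s_0 = ciphertext = 0x59C8
s_1 = InvRound(s_0, k_3) = 0x83C4
s_2 = InvRound(s_1, k_2) = 0x6923
s_3 = InvRound(s_2, k_1) = 0xDB13
s_4 = InvRound(s_3, k_0) = 0x0B8D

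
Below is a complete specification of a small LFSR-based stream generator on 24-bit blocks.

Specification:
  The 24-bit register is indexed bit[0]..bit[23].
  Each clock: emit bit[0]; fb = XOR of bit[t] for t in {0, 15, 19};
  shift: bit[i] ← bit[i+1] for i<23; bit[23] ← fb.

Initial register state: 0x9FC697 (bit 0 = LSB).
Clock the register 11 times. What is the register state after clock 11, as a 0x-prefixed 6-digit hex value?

0x5B73F8

reg_0 = 0x9FC697
clock 1: out=1, reg = 0xCFE34B
clock 2: out=1, reg = 0xE7F1A5
clock 3: out=1, reg = 0x73F8D2
clock 4: out=0, reg = 0xB9FC69
clock 5: out=1, reg = 0xDCFE34
clock 6: out=0, reg = 0x6E7F1A
clock 7: out=0, reg = 0xB73F8D
clock 8: out=1, reg = 0xDB9FC6
clock 9: out=0, reg = 0x6DCFE3
clock 10: out=1, reg = 0xB6E7F1
clock 11: out=1, reg = 0x5B73F8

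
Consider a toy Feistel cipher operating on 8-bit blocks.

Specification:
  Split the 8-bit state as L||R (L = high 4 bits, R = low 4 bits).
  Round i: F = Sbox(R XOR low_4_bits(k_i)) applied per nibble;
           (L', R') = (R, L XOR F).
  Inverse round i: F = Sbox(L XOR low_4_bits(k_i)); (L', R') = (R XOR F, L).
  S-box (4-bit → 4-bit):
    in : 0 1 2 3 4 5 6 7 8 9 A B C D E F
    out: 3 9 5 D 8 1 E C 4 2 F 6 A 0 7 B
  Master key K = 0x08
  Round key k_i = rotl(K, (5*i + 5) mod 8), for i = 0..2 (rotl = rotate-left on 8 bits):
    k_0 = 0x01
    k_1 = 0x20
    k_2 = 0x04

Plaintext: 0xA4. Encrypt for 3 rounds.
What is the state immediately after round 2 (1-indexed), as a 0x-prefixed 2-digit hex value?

s_0 = plaintext = 0xA4
s_1 = Round(s_0, k_0) = 0x4B
s_2 = Round(s_1, k_1) = 0xB2
s_3 = Round(s_2, k_2) = 0x25

0xB2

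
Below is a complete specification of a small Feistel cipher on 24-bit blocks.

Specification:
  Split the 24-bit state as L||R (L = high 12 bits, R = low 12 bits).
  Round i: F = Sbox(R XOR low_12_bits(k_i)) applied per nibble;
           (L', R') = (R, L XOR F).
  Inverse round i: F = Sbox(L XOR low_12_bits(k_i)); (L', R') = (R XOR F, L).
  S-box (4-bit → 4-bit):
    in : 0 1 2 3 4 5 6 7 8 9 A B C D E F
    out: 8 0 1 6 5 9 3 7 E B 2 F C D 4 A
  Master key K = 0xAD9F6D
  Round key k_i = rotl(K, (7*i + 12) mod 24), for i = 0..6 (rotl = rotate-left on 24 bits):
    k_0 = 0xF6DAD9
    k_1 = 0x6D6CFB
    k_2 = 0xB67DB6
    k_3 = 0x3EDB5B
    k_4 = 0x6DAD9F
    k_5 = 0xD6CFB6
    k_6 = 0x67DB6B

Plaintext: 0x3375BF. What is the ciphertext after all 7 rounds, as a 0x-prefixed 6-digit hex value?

0x90B0BA

s_0 = plaintext = 0x3375BF
s_1 = Round(s_0, k_0) = 0x5BF904
s_2 = Round(s_1, k_1) = 0x904C15
s_3 = Round(s_2, k_2) = 0xC15922
s_4 = Round(s_3, k_3) = 0x922D6E
s_5 = Round(s_4, k_4) = 0xD6E182
s_6 = Round(s_5, k_5) = 0x18290B
s_7 = Round(s_6, k_6) = 0x90B0BA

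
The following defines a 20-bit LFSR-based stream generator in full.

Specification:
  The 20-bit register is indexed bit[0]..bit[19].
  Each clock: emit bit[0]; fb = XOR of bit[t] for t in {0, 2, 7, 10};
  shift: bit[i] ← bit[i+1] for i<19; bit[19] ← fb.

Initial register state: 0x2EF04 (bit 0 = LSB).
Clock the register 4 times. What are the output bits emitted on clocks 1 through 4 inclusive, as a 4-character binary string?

0010

reg_0 = 0x2EF04
clock 1: out=0, reg = 0x17782
clock 2: out=0, reg = 0x0BBC1
clock 3: out=1, reg = 0x05DE0
clock 4: out=0, reg = 0x02EF0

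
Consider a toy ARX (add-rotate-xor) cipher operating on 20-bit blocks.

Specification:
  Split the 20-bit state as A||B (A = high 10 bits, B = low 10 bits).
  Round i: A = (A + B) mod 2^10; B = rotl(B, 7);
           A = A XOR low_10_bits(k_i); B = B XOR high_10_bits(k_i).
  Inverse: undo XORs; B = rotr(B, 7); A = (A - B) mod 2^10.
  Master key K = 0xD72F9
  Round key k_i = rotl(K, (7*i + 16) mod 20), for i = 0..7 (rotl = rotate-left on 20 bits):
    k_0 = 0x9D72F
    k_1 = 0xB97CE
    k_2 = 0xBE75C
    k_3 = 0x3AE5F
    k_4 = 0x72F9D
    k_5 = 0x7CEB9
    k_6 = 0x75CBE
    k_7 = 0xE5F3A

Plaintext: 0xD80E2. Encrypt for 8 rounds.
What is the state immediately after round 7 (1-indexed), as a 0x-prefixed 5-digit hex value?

s_0 = plaintext = 0xD80E2
s_1 = Round(s_0, k_0) = 0xDB769
s_2 = Round(s_1, k_1) = 0x46208
s_3 = Round(s_2, k_2) = 0x1F2B8
s_4 = Round(s_3, k_3) = 0x5ACBC
s_5 = Round(s_4, k_4) = 0x6EBDC
s_6 = Round(s_5, k_5) = 0xCBF88
s_7 = Round(s_6, k_6) = 0x825A6
s_8 = Round(s_7, k_7) = 0x254A3

0x825A6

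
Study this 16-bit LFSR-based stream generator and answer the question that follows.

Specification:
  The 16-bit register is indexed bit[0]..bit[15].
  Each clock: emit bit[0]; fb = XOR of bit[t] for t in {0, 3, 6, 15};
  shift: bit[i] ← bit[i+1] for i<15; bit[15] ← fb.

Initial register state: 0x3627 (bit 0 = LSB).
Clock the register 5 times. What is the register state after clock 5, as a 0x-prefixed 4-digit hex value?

reg_0 = 0x3627
clock 1: out=1, reg = 0x9B13
clock 2: out=1, reg = 0x4D89
clock 3: out=1, reg = 0x26C4
clock 4: out=0, reg = 0x9362
clock 5: out=0, reg = 0x49B1

0x49B1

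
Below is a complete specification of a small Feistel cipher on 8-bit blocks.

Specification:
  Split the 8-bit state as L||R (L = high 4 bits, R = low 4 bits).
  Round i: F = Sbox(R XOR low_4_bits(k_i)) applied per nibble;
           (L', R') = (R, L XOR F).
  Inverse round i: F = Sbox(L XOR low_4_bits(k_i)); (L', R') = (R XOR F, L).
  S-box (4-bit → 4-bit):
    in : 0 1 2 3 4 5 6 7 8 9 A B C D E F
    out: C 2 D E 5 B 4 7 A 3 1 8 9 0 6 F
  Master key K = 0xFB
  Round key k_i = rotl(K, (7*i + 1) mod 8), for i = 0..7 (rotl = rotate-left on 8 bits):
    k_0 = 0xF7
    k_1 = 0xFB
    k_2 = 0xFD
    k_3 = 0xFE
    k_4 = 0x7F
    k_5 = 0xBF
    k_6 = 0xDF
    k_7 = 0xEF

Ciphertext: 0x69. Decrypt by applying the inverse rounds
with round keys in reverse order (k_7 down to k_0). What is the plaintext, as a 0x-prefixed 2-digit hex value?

s_0 = ciphertext = 0x69
s_1 = InvRound(s_0, k_7) = 0xA6
s_2 = InvRound(s_1, k_6) = 0xDA
s_3 = InvRound(s_2, k_5) = 0x7D
s_4 = InvRound(s_3, k_4) = 0x77
s_5 = InvRound(s_4, k_3) = 0x47
s_6 = InvRound(s_5, k_2) = 0x44
s_7 = InvRound(s_6, k_1) = 0xB4
s_8 = InvRound(s_7, k_0) = 0xDB

0xDB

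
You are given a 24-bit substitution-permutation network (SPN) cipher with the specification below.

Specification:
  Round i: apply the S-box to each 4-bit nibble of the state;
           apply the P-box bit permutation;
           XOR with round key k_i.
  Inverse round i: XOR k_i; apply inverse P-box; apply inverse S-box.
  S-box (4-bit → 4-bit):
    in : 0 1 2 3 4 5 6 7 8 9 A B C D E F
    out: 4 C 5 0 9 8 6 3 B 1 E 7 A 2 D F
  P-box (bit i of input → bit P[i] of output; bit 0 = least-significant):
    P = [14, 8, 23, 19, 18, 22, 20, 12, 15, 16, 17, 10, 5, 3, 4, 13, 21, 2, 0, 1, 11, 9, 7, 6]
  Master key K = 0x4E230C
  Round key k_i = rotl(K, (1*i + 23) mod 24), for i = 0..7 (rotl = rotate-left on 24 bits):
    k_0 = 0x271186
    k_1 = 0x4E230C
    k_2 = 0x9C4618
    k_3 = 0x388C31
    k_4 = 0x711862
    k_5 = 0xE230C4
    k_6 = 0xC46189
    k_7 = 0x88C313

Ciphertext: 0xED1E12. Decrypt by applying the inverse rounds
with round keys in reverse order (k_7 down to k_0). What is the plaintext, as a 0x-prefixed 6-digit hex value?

s_0 = ciphertext = 0xED1E12
s_1 = InvRound(s_0, k_7) = 0x923887
s_2 = InvRound(s_1, k_6) = 0x9CD0F7
s_3 = InvRound(s_2, k_5) = 0x3EE2B4
s_4 = InvRound(s_3, k_4) = 0xFC1B84
s_5 = InvRound(s_4, k_3) = 0x662486
s_6 = InvRound(s_5, k_2) = 0x68A06E
s_7 = InvRound(s_6, k_1) = 0xC4929D
s_8 = InvRound(s_7, k_0) = 0xDE6BD6

0xDE6BD6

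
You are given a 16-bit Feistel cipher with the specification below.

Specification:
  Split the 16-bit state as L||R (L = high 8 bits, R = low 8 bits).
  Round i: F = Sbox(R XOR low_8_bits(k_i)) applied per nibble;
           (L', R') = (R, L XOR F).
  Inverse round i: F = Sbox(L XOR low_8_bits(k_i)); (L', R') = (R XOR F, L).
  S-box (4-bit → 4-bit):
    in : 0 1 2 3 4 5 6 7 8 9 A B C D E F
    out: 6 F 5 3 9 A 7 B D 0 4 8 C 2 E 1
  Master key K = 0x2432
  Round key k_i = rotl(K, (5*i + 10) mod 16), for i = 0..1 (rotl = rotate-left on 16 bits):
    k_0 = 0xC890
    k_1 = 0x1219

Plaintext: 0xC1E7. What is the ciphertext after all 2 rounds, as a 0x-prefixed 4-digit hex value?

0x7A94

s_0 = plaintext = 0xC1E7
s_1 = Round(s_0, k_0) = 0xE77A
s_2 = Round(s_1, k_1) = 0x7A94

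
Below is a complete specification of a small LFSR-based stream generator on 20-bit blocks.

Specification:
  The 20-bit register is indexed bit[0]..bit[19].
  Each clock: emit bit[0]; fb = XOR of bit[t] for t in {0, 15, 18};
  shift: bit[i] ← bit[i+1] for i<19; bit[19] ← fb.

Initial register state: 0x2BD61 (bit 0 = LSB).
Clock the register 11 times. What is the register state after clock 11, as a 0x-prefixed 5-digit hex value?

reg_0 = 0x2BD61
clock 1: out=1, reg = 0x15EB0
clock 2: out=0, reg = 0x0AF58
clock 3: out=0, reg = 0x857AC
clock 4: out=0, reg = 0x42BD6
clock 5: out=0, reg = 0xA15EB
clock 6: out=1, reg = 0xD0AF5
clock 7: out=1, reg = 0x6857A
clock 8: out=0, reg = 0x342BD
clock 9: out=1, reg = 0x9A15E
clock 10: out=0, reg = 0xCD0AF
clock 11: out=1, reg = 0xE6857

0xE6857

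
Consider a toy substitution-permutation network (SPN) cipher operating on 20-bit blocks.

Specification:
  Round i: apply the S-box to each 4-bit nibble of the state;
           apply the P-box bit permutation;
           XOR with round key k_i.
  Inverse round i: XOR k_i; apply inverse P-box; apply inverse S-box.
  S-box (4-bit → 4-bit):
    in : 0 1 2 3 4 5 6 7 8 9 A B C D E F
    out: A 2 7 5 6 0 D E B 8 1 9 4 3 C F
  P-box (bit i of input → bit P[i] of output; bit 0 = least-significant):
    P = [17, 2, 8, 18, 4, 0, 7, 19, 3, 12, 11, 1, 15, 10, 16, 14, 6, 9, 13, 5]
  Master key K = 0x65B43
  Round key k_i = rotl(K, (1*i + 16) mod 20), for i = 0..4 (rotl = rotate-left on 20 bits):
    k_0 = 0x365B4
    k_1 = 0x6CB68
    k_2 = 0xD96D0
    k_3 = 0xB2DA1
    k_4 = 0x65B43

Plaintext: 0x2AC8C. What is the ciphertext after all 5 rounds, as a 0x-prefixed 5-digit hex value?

s_0 = plaintext = 0x2AC8C
s_1 = Round(s_0, k_0) = 0xBCEE5
s_2 = Round(s_1, k_1) = 0xFC38A
s_3 = Round(s_2, k_2) = 0x6BCA9
s_4 = Round(s_3, k_3) = 0xFC5D1
s_5 = Round(s_4, k_4) = 0x77936

0x77936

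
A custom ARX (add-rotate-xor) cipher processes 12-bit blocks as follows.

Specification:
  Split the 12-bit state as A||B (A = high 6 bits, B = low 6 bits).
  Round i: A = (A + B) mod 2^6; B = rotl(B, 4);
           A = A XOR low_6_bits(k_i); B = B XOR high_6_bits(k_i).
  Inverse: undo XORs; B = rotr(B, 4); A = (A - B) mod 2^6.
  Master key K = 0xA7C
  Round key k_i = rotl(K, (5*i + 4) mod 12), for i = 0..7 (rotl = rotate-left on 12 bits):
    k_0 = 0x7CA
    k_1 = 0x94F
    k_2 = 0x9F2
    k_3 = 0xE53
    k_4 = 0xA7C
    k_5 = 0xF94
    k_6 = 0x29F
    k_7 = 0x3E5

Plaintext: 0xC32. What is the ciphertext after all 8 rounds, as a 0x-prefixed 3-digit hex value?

s_0 = plaintext = 0xC32
s_1 = Round(s_0, k_0) = 0xA33
s_2 = Round(s_1, k_1) = 0x519
s_3 = Round(s_2, k_2) = 0x7F1
s_4 = Round(s_3, k_3) = 0x0E5
s_5 = Round(s_4, k_4) = 0x530
s_6 = Round(s_5, k_5) = 0x432
s_7 = Round(s_6, k_6) = 0x766
s_8 = Round(s_7, k_7) = 0x9A6

0x9A6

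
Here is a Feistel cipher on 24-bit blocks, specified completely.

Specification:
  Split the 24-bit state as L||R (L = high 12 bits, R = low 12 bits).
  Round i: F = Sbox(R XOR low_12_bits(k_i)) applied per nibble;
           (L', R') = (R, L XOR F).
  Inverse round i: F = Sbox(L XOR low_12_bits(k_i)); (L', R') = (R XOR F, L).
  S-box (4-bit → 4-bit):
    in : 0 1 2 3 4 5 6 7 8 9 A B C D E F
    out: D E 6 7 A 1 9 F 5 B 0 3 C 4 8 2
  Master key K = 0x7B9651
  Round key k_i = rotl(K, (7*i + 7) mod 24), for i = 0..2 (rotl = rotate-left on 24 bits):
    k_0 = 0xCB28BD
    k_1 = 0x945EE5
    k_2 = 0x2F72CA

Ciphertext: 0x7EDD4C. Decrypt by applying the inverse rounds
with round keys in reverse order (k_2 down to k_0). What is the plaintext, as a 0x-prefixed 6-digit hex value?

0x798124

s_0 = ciphertext = 0x7EDD4C
s_1 = InvRound(s_0, k_2) = 0xC237ED
s_2 = InvRound(s_1, k_1) = 0x124C23
s_3 = InvRound(s_2, k_0) = 0x798124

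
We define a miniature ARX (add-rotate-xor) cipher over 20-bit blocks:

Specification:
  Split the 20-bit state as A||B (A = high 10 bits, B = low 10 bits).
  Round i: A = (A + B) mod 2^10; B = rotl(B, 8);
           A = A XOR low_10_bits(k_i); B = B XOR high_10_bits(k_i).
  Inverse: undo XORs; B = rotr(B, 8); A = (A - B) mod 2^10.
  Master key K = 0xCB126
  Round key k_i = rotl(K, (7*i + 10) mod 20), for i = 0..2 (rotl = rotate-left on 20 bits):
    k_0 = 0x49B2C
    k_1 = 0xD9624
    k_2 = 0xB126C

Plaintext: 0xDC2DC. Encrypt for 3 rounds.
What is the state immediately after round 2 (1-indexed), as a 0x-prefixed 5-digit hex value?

0x35601

s_0 = plaintext = 0xDC2DC
s_1 = Round(s_0, k_0) = 0x58191
s_2 = Round(s_1, k_1) = 0x35601
s_3 = Round(s_2, k_2) = 0x2EB44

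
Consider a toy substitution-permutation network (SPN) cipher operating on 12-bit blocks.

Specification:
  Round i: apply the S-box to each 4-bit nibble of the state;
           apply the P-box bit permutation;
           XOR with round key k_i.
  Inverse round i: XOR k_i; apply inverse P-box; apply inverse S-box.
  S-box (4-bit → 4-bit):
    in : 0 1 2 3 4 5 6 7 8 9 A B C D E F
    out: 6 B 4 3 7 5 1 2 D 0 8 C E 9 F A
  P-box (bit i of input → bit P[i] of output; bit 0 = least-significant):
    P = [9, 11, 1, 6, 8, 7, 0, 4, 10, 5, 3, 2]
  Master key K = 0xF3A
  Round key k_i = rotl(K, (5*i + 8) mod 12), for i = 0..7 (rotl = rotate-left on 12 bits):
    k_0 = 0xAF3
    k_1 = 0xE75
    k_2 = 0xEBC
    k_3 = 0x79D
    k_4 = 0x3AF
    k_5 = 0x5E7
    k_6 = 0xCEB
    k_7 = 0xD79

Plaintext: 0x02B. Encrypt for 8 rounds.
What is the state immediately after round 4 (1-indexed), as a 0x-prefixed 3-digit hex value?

0xA07

s_0 = plaintext = 0x02B
s_1 = Round(s_0, k_0) = 0xA98
s_2 = Round(s_1, k_1) = 0xC33
s_3 = Round(s_2, k_2) = 0x510
s_4 = Round(s_3, k_3) = 0xA07
s_5 = Round(s_4, k_4) = 0xB2A
s_6 = Round(s_5, k_5) = 0x5AA
s_7 = Round(s_6, k_6) = 0x8B3
s_8 = Round(s_7, k_7) = 0x364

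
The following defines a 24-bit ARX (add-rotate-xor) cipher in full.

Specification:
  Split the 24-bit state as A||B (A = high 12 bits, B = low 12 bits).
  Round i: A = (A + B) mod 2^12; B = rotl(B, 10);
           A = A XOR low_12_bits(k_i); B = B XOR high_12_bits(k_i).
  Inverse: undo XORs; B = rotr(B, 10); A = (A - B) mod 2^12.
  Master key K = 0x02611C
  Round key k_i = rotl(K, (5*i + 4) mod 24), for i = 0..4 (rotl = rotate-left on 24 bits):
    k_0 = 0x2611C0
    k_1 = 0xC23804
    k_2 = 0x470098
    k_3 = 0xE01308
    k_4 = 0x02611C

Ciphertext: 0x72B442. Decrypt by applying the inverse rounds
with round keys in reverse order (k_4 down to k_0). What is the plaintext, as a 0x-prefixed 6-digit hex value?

0xD5C750

s_0 = ciphertext = 0x72B442
s_1 = InvRound(s_0, k_4) = 0x4A6191
s_2 = InvRound(s_1, k_3) = 0x96BE43
s_3 = InvRound(s_2, k_2) = 0x1258CE
s_4 = InvRound(s_3, k_1) = 0x56C3B5
s_5 = InvRound(s_4, k_0) = 0xD5C750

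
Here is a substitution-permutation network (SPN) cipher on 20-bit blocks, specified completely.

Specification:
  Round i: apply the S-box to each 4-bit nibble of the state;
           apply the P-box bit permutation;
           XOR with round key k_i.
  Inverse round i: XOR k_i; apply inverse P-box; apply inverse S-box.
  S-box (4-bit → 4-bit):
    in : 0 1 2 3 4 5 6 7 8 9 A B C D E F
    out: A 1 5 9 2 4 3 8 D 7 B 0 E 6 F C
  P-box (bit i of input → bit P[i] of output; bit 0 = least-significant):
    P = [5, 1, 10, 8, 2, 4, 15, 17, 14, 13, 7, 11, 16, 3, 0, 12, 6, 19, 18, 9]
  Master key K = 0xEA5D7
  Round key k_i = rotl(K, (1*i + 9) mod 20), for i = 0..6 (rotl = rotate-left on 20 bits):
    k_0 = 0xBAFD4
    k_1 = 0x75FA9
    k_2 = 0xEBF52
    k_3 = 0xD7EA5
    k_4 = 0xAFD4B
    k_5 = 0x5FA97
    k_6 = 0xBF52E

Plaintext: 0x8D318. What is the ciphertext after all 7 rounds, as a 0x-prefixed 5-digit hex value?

0x8AC0F

s_0 = plaintext = 0x8D318
s_1 = Round(s_0, k_0) = 0xFE0B9
s_2 = Round(s_1, k_1) = 0x26182
s_3 = Round(s_2, k_2) = 0x97B3E
s_4 = Round(s_3, k_3) = 0x36BC3
s_5 = Round(s_4, k_4) = 0x97E33
s_6 = Round(s_5, k_5) = 0xB8373
s_7 = Round(s_6, k_6) = 0x8AC0F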